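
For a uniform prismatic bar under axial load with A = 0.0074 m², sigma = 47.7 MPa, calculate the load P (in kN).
Model: a uniform prismatic bar under axial load, so sigma = P / A.
Solve for P: P = sigma·A.
Convert to SI units:
  sigma = 47.7 MPa = 4.77 × 10⁷ Pa
Substitute:
  P = (4.77 × 10⁷) × 0.0074
  P = 353000 N
Convert: P = 353000 N = 353 kN
Final answer: P = 353 kN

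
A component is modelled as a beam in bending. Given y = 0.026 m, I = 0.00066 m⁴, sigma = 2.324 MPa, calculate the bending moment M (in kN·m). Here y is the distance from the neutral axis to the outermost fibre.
Model: a beam in bending, so sigma = (M·y) / I.
Solve for M: M = (sigma·I) / y.
Convert to SI units:
  sigma = 2.324 MPa = 2.324 × 10⁶ Pa
Substitute:
  M = ((2.324 × 10⁶) × 0.00066) / 0.026
  M = 58990 N·m
Convert: M = 58990 N·m = 58.99 kN·m
Final answer: M = 58.99 kN·m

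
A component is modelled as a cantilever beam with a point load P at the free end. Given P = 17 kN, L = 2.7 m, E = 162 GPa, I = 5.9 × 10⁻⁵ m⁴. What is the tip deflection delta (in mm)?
Model: a cantilever beam with a point load P at the free end, so delta = (P·L^3) / (3·E·I).
Convert to SI units:
  P = 17 kN = 17000 N
  E = 162 GPa = 1.62 × 10¹¹ Pa
Substitute:
  delta = (17000 × 2.7^3) / (3 × (1.62 × 10¹¹) × (5.9 × 10⁻⁵))
  delta = 0.01167 m
Convert: delta = 0.01167 m = 11.67 mm
Final answer: delta = 11.67 mm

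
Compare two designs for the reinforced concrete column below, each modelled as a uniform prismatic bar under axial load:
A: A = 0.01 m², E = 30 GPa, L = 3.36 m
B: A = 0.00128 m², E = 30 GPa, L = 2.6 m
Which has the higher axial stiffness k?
Model: a uniform prismatic bar under axial load, so k = (A·E) / L (SI units).
  A: k = (0.01 × (3 × 10¹⁰)) / 3.36 = 8.929 × 10⁷ N/m = 89.29 MN/m
  B: k = (0.00128 × (3 × 10¹⁰)) / 2.6 = 1.477 × 10⁷ N/m = 14.77 MN/m
89.29 MN/m > 14.77 MN/m, so A is larger.
Final answer: A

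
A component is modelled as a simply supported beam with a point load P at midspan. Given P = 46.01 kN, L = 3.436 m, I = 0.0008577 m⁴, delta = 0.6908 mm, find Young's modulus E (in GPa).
Model: a simply supported beam with a point load P at midspan, so delta = (P·L^3) / (48·E·I).
Solve for E: E = (P·L^3) / (48·delta·I).
Convert to SI units:
  P = 46.01 kN = 46010 N
  delta = 0.6908 mm = 0.0006908 m
Substitute:
  E = (46010 × 3.436^3) / (48 × 0.0006908 × 0.0008577)
  E = 6.563 × 10¹⁰ Pa
Convert: E = 6.563 × 10¹⁰ Pa = 65.63 GPa
Final answer: E = 65.63 GPa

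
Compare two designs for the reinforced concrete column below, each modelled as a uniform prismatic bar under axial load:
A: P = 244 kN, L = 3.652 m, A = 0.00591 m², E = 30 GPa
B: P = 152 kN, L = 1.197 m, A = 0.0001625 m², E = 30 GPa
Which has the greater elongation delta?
Model: a uniform prismatic bar under axial load, so delta = (P·L) / (A·E) (SI units).
  A: delta = (244000 × 3.652) / (0.00591 × (3 × 10¹⁰)) = 0.005026 m = 5.026 mm
  B: delta = (152000 × 1.197) / (0.0001625 × (3 × 10¹⁰)) = 0.03732 m = 37.32 mm
37.32 mm > 5.026 mm, so B is larger.
Final answer: B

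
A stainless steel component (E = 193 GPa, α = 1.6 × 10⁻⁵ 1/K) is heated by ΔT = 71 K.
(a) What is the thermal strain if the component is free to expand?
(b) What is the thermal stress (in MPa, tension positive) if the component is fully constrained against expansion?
(a) Free thermal strain ε_th = α·ΔT = (1.6 × 10⁻⁵) × 71 = 0.001136
(b) Fully constrained, the expansion is suppressed, so σ = -E·α·ΔT. Convert E = 193 GPa = 1.93 × 10¹¹ Pa.
  σ = -(1.93 × 10¹¹) × (1.6 × 10⁻⁵) × 71 = -2.192 × 10⁸ Pa = -219.2 MPa (compressive)
Final answer: (a) ε_th = 0.001136, (b) σ = -219.2 MPa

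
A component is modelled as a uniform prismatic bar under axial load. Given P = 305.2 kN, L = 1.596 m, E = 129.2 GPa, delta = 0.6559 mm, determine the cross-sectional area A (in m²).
Model: a uniform prismatic bar under axial load, so delta = (P·L) / (A·E).
Solve for A: A = (P·L) / (delta·E).
Convert to SI units:
  P = 305.2 kN = 305200 N
  E = 129.2 GPa = 1.292 × 10¹¹ Pa
  delta = 0.6559 mm = 0.0006559 m
Substitute:
  A = (305200 × 1.596) / (0.0006559 × (1.292 × 10¹¹))
  A = 0.005748 m²
Final answer: A = 0.005748 m²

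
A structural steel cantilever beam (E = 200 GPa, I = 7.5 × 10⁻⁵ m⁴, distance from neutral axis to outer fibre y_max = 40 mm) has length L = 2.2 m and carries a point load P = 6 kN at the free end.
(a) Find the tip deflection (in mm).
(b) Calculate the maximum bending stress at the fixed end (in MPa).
(a) Tip deflection of a cantilever with an end point load: δ = P·L^3 / (3·E·I). Convert P = 6 kN = 6000 N, E = 200 GPa = 2 × 10¹¹ Pa.
  δ = (6000 × 2.2^3) / (3 × (2 × 10¹¹) × (7.5 × 10⁻⁵)) = 0.00142 m = 1.42 mm
(b) Maximum bending moment at the fixed end: M = P·L = 6000 × 2.2 = 13200 N·m. Convert y_max = 40 mm = 0.04 m.
  σ = M·y_max / I = (13200 × 0.04) / (7.5 × 10⁻⁵) = 7.04 × 10⁶ Pa = 7.04 MPa
Final answer: (a) δ = 1.42 mm, (b) σ = 7.04 MPa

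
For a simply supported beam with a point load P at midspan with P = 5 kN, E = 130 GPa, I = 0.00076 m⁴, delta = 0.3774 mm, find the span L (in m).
Model: a simply supported beam with a point load P at midspan, so delta = (P·L^3) / (48·E·I).
Solve for L: L = ((48·delta·E·I) / P)^(1/3).
Convert to SI units:
  P = 5 kN = 5000 N
  E = 130 GPa = 1.3 × 10¹¹ Pa
  delta = 0.3774 mm = 0.0003774 m
Substitute:
  L = ((48 × 0.0003774 × (1.3 × 10¹¹) × 0.00076) / 5000)^(1/3)
  L = 7.1 m
Final answer: L = 7.1 m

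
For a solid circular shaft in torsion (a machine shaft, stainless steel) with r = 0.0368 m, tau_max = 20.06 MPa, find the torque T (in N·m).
Model: a solid circular shaft in torsion, so tau_max = (2·T) / (π·r^3).
Solve for T: T = (π·tau_max·r^3) / 2.
Convert to SI units:
  tau_max = 20.06 MPa = 2.006 × 10⁷ Pa
Substitute:
  T = (π × (2.006 × 10⁷) × 0.0368^3) / 2
  T = 1570 N·m
Final answer: T = 1570 N·m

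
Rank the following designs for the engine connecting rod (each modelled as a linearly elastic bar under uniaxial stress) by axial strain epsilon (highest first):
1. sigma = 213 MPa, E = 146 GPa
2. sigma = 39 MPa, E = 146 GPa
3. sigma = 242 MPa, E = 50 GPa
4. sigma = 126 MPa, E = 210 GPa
Model: a linearly elastic bar under uniaxial stress, so epsilon = sigma / E (SI units).
  Case 1: epsilon = (2.13 × 10⁸) / (1.46 × 10¹¹) = 0.001459
  Case 2: epsilon = (3.9 × 10⁷) / (1.46 × 10¹¹) = 0.0002671
  Case 3: epsilon = (2.42 × 10⁸) / (5 × 10¹⁰) = 0.00484
  Case 4: epsilon = (1.26 × 10⁸) / (2.1 × 10¹¹) = 0.0006
Ordering: 0.00484 (case 3) > 0.001459 (case 1) > 0.0006 (case 4) > 0.0002671 (case 2)
Final answer: 3, 1, 4, 2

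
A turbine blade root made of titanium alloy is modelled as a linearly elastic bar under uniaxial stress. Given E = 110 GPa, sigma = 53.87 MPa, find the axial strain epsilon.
Model: a linearly elastic bar under uniaxial stress, so sigma = E·epsilon.
Solve for epsilon: epsilon = sigma / E.
Convert to SI units:
  E = 110 GPa = 1.1 × 10¹¹ Pa
  sigma = 53.87 MPa = 5.387 × 10⁷ Pa
Substitute:
  epsilon = (5.387 × 10⁷) / (1.1 × 10¹¹)
  epsilon = 0.0004897
Final answer: epsilon = 0.0004897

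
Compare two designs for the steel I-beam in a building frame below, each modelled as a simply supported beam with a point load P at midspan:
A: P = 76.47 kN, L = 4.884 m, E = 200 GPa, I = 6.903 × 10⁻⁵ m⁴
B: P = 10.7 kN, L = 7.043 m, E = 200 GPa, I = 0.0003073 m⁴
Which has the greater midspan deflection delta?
Model: a simply supported beam with a point load P at midspan, so delta = (P·L^3) / (48·E·I) (SI units).
  A: delta = (76470 × 4.884^3) / (48 × (2 × 10¹¹) × (6.903 × 10⁻⁵)) = 0.01344 m = 13.44 mm
  B: delta = (10700 × 7.043^3) / (48 × (2 × 10¹¹) × 0.0003073) = 0.001267 m = 1.267 mm
13.44 mm > 1.267 mm, so A is larger.
Final answer: A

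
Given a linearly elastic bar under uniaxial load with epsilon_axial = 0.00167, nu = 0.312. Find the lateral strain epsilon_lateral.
Model: a linearly elastic bar under uniaxial load, so epsilon_lateral = -nu·epsilon_axial.
Substitute:
  epsilon_lateral = -(0.312 × 0.00167)
  epsilon_lateral = -0.000521
Final answer: epsilon_lateral = -0.000521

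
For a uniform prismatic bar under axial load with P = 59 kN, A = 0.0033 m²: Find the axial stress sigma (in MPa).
Model: a uniform prismatic bar under axial load, so sigma = P / A.
Convert to SI units:
  P = 59 kN = 59000 N
Substitute:
  sigma = 59000 / 0.0033
  sigma = 1.788 × 10⁷ Pa
Convert: sigma = 1.788 × 10⁷ Pa = 17.88 MPa
Final answer: sigma = 17.88 MPa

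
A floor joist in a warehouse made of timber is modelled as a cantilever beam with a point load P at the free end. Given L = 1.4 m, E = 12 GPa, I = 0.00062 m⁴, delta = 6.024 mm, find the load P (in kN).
Model: a cantilever beam with a point load P at the free end, so delta = (P·L^3) / (3·E·I).
Solve for P: P = (3·delta·E·I) / L^3.
Convert to SI units:
  E = 12 GPa = 1.2 × 10¹⁰ Pa
  delta = 6.024 mm = 0.006024 m
Substitute:
  P = (3 × 0.006024 × (1.2 × 10¹⁰) × 0.00062) / 1.4^3
  P = 49000 N
Convert: P = 49000 N = 49 kN
Final answer: P = 49 kN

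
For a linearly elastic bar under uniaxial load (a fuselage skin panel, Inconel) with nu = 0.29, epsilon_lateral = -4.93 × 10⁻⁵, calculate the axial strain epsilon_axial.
Model: a linearly elastic bar under uniaxial load, so epsilon_lateral = -nu·epsilon_axial.
Solve for epsilon_axial: epsilon_axial = -epsilon_lateral / nu.
Substitute:
  epsilon_axial = -(-4.93 × 10⁻⁵) / 0.29
  epsilon_axial = 0.00017
Final answer: epsilon_axial = 0.00017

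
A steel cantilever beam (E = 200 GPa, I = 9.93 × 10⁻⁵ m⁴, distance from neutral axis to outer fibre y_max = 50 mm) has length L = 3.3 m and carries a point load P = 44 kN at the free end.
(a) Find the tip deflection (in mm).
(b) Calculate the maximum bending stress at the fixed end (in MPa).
(a) Tip deflection of a cantilever with an end point load: δ = P·L^3 / (3·E·I). Convert P = 44 kN = 44000 N, E = 200 GPa = 2 × 10¹¹ Pa.
  δ = (44000 × 3.3^3) / (3 × (2 × 10¹¹) × (9.93 × 10⁻⁵)) = 0.02654 m = 26.54 mm
(b) Maximum bending moment at the fixed end: M = P·L = 44000 × 3.3 = 145200 N·m. Convert y_max = 50 mm = 0.05 m.
  σ = M·y_max / I = (145200 × 0.05) / (9.93 × 10⁻⁵) = 7.311 × 10⁷ Pa = 73.11 MPa
Final answer: (a) δ = 26.54 mm, (b) σ = 73.11 MPa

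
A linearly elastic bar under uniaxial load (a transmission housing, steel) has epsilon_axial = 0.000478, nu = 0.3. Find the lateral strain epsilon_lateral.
Model: a linearly elastic bar under uniaxial load, so epsilon_lateral = -nu·epsilon_axial.
Substitute:
  epsilon_lateral = -(0.3 × 0.000478)
  epsilon_lateral = -0.0001434
Final answer: epsilon_lateral = -0.0001434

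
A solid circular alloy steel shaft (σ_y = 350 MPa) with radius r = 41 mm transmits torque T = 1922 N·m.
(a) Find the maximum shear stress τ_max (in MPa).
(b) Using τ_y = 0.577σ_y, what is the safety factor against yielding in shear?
(a) For a solid circular shaft, τ_max = T·r/J with J = π·r^4/2, i.e. τ_max = 2·T / (π·r^3). Convert r = 41 mm = 0.041 m.
  τ_max = (2 × 1922) / (π × 0.041^3) = 1.775 × 10⁷ Pa = 17.75 MPa
(b) τ_y = 0.577 × 350 = 201.95 MPa
  SF = τ_y/τ_max = 201.95 / 17.75 = 11.38
Final answer: (a) τ_max = 17.75 MPa, (b) SF = 11.38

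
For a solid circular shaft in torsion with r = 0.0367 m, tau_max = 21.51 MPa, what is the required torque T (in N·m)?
Model: a solid circular shaft in torsion, so tau_max = (2·T) / (π·r^3).
Solve for T: T = (π·tau_max·r^3) / 2.
Convert to SI units:
  tau_max = 21.51 MPa = 2.151 × 10⁷ Pa
Substitute:
  T = (π × (2.151 × 10⁷) × 0.0367^3) / 2
  T = 1670 N·m
Final answer: T = 1670 N·m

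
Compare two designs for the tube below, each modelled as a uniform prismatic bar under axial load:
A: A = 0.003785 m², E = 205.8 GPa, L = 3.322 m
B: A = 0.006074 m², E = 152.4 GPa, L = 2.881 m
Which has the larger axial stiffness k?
Model: a uniform prismatic bar under axial load, so k = (A·E) / L (SI units).
  A: k = (0.003785 × (2.058 × 10¹¹)) / 3.322 = 2.345 × 10⁸ N/m = 234.5 MN/m
  B: k = (0.006074 × (1.524 × 10¹¹)) / 2.881 = 3.213 × 10⁸ N/m = 321.3 MN/m
321.3 MN/m > 234.5 MN/m, so B is larger.
Final answer: B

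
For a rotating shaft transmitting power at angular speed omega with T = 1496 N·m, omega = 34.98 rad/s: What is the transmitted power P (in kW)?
Model: a rotating shaft transmitting power at angular speed omega, so P = T·omega.
Substitute:
  P = 1496 × 34.98
  P = 52330 W
Convert: P = 52330 W = 52.33 kW
Final answer: P = 52.33 kW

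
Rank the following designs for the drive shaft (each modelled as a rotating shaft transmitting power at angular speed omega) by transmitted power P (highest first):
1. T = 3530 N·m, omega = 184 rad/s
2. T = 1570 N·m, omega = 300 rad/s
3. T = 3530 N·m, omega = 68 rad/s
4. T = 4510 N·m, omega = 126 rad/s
Model: a rotating shaft transmitting power at angular speed omega, so P = T·omega (SI units).
  Case 1: P = 3530 × 184 = 649500 W = 649.5 kW
  Case 2: P = 1570 × 300 = 471000 W = 471 kW
  Case 3: P = 3530 × 68 = 240000 W = 240 kW
  Case 4: P = 4510 × 126 = 568300 W = 568.3 kW
Ordering: 649.5 kW (case 1) > 568.3 kW (case 4) > 471 kW (case 2) > 240 kW (case 3)
Final answer: 1, 4, 2, 3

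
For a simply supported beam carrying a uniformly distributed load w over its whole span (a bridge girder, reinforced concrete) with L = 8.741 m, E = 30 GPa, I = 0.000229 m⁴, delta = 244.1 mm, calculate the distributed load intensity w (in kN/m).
Model: a simply supported beam carrying a uniformly distributed load w over its whole span, so delta = (5·w·L^4) / (384·E·I).
Solve for w: w = (384·delta·E·I) / (5·L^4).
Convert to SI units:
  E = 30 GPa = 3 × 10¹⁰ Pa
  delta = 244.1 mm = 0.2441 m
Substitute:
  w = (384 × 0.2441 × (3 × 10¹⁰) × 0.000229) / (5 × 8.741^4)
  w = 22060 N/m
Convert: w = 22060 N/m = 22.06 kN/m
Final answer: w = 22.06 kN/m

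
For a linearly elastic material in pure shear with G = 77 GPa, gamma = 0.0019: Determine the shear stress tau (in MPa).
Model: a linearly elastic material in pure shear, so tau = G·gamma.
Convert to SI units:
  G = 77 GPa = 7.7 × 10¹⁰ Pa
Substitute:
  tau = (7.7 × 10¹⁰) × 0.0019
  tau = 1.463 × 10⁸ Pa
Convert: tau = 1.463 × 10⁸ Pa = 146.3 MPa
Final answer: tau = 146.3 MPa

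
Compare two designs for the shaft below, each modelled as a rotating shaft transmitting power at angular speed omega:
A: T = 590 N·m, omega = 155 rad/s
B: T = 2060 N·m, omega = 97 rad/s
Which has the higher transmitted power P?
Model: a rotating shaft transmitting power at angular speed omega, so P = T·omega (SI units).
  A: P = 590 × 155 = 91450 W = 91.45 kW
  B: P = 2060 × 97 = 199800 W = 199.8 kW
199.8 kW > 91.45 kW, so B is larger.
Final answer: B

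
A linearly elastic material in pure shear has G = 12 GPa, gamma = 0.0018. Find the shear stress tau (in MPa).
Model: a linearly elastic material in pure shear, so tau = G·gamma.
Convert to SI units:
  G = 12 GPa = 1.2 × 10¹⁰ Pa
Substitute:
  tau = (1.2 × 10¹⁰) × 0.0018
  tau = 2.16 × 10⁷ Pa
Convert: tau = 2.16 × 10⁷ Pa = 21.6 MPa
Final answer: tau = 21.6 MPa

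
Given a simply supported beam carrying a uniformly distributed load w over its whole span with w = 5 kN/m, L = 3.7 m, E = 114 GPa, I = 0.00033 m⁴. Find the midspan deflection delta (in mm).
Model: a simply supported beam carrying a uniformly distributed load w over its whole span, so delta = (5·w·L^4) / (384·E·I).
Convert to SI units:
  w = 5 kN/m = 5000 N/m
  E = 114 GPa = 1.14 × 10¹¹ Pa
Substitute:
  delta = (5 × 5000 × 3.7^4) / (384 × (1.14 × 10¹¹) × 0.00033)
  delta = 0.0003243 m
Convert: delta = 0.0003243 m = 0.3243 mm
Final answer: delta = 0.3243 mm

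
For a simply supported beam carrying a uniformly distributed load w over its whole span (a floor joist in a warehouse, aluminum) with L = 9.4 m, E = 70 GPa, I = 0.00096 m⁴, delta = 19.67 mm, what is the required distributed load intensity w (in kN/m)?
Model: a simply supported beam carrying a uniformly distributed load w over its whole span, so delta = (5·w·L^4) / (384·E·I).
Solve for w: w = (384·delta·E·I) / (5·L^4).
Convert to SI units:
  E = 70 GPa = 7 × 10¹⁰ Pa
  delta = 19.67 mm = 0.01967 m
Substitute:
  w = (384 × 0.01967 × (7 × 10¹⁰) × 0.00096) / (5 × 9.4^4)
  w = 13000 N/m
Convert: w = 13000 N/m = 13 kN/m
Final answer: w = 13 kN/m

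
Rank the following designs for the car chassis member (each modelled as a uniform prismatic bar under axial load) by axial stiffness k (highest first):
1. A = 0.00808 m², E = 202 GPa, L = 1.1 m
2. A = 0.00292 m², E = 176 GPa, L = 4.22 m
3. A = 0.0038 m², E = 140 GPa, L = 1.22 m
Model: a uniform prismatic bar under axial load, so k = (A·E) / L (SI units).
  Case 1: k = (0.00808 × (2.02 × 10¹¹)) / 1.1 = 1.484 × 10⁹ N/m = 1484 MN/m
  Case 2: k = (0.00292 × (1.76 × 10¹¹)) / 4.22 = 1.218 × 10⁸ N/m = 121.8 MN/m
  Case 3: k = (0.0038 × (1.4 × 10¹¹)) / 1.22 = 4.361 × 10⁸ N/m = 436.1 MN/m
Ordering: 1484 MN/m (case 1) > 436.1 MN/m (case 3) > 121.8 MN/m (case 2)
Final answer: 1, 3, 2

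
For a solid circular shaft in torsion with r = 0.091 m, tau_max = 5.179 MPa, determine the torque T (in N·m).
Model: a solid circular shaft in torsion, so tau_max = (2·T) / (π·r^3).
Solve for T: T = (π·tau_max·r^3) / 2.
Convert to SI units:
  tau_max = 5.179 MPa = 5.179 × 10⁶ Pa
Substitute:
  T = (π × (5.179 × 10⁶) × 0.091^3) / 2
  T = 6130 N·m
Final answer: T = 6130 N·m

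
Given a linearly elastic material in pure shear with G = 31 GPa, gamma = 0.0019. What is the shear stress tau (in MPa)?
Model: a linearly elastic material in pure shear, so tau = G·gamma.
Convert to SI units:
  G = 31 GPa = 3.1 × 10¹⁰ Pa
Substitute:
  tau = (3.1 × 10¹⁰) × 0.0019
  tau = 5.89 × 10⁷ Pa
Convert: tau = 5.89 × 10⁷ Pa = 58.9 MPa
Final answer: tau = 58.9 MPa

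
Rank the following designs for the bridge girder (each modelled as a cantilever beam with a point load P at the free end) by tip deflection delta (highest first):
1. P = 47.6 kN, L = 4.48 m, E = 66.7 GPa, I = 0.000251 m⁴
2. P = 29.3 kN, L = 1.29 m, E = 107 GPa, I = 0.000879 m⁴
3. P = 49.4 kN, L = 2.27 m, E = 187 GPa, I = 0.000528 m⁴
Model: a cantilever beam with a point load P at the free end, so delta = (P·L^3) / (3·E·I) (SI units).
  Case 1: delta = (47600 × 4.48^3) / (3 × (6.67 × 10¹⁰) × 0.000251) = 0.08522 m = 85.22 mm
  Case 2: delta = (29300 × 1.29^3) / (3 × (1.07 × 10¹¹) × 0.000879) = 0.0002229 m = 0.2229 mm
  Case 3: delta = (49400 × 2.27^3) / (3 × (1.87 × 10¹¹) × 0.000528) = 0.001951 m = 1.951 mm
Ordering: 85.22 mm (case 1) > 1.951 mm (case 3) > 0.2229 mm (case 2)
Final answer: 1, 3, 2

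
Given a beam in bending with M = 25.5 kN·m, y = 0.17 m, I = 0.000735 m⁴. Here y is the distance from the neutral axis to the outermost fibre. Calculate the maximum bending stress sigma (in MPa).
Model: a beam in bending, so sigma = (M·y) / I.
Convert to SI units:
  M = 25.5 kN·m = 25500 N·m
Substitute:
  sigma = (25500 × 0.17) / 0.000735
  sigma = 5.898 × 10⁶ Pa
Convert: sigma = 5.898 × 10⁶ Pa = 5.898 MPa
Final answer: sigma = 5.898 MPa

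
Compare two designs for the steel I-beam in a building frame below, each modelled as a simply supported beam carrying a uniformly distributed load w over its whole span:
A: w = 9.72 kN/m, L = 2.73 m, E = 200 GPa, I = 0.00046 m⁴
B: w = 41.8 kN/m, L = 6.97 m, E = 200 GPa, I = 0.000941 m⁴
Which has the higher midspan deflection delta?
Model: a simply supported beam carrying a uniformly distributed load w over its whole span, so delta = (5·w·L^4) / (384·E·I) (SI units).
  A: delta = (5 × 9720 × 2.73^4) / (384 × (2 × 10¹¹) × 0.00046) = 7.641 × 10⁻⁵ m = 0.07641 mm
  B: delta = (5 × 41800 × 6.97^4) / (384 × (2 × 10¹¹) × 0.000941) = 0.006825 m = 6.825 mm
6.825 mm > 0.07641 mm, so B is larger.
Final answer: B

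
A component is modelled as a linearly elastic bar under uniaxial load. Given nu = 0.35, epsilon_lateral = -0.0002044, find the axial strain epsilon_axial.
Model: a linearly elastic bar under uniaxial load, so epsilon_lateral = -nu·epsilon_axial.
Solve for epsilon_axial: epsilon_axial = -epsilon_lateral / nu.
Substitute:
  epsilon_axial = -(-0.0002044) / 0.35
  epsilon_axial = 0.000584
Final answer: epsilon_axial = 0.000584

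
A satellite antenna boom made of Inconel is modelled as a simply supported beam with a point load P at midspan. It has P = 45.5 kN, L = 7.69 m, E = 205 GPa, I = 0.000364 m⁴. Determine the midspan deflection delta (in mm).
Model: a simply supported beam with a point load P at midspan, so delta = (P·L^3) / (48·E·I).
Convert to SI units:
  P = 45.5 kN = 45500 N
  E = 205 GPa = 2.05 × 10¹¹ Pa
Substitute:
  delta = (45500 × 7.69^3) / (48 × (2.05 × 10¹¹) × 0.000364)
  delta = 0.005777 m
Convert: delta = 0.005777 m = 5.777 mm
Final answer: delta = 5.777 mm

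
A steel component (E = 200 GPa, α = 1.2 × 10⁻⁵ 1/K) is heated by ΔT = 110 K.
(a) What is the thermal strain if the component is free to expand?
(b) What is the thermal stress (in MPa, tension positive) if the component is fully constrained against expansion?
(a) Free thermal strain ε_th = α·ΔT = (1.2 × 10⁻⁵) × 110 = 0.00132
(b) Fully constrained, the expansion is suppressed, so σ = -E·α·ΔT. Convert E = 200 GPa = 2 × 10¹¹ Pa.
  σ = -(2 × 10¹¹) × (1.2 × 10⁻⁵) × 110 = -2.64 × 10⁸ Pa = -264 MPa (compressive)
Final answer: (a) ε_th = 0.00132, (b) σ = -264 MPa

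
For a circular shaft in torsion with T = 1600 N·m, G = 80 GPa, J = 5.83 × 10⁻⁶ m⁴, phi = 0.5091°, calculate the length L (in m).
Model: a circular shaft in torsion, so phi = (T·L) / (G·J).
Solve for L: L = (phi·G·J) / T.
Convert to SI units:
  G = 80 GPa = 8 × 10¹⁰ Pa
  phi = 0.5091° = 0.008885 rad
Substitute:
  L = (0.008885 × (8 × 10¹⁰) × (5.83 × 10⁻⁶)) / 1600
  L = 2.59 m
Final answer: L = 2.59 m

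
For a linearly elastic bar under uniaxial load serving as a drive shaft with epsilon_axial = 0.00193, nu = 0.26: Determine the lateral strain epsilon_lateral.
Model: a linearly elastic bar under uniaxial load, so epsilon_lateral = -nu·epsilon_axial.
Substitute:
  epsilon_lateral = -(0.26 × 0.00193)
  epsilon_lateral = -0.0005018
Final answer: epsilon_lateral = -0.0005018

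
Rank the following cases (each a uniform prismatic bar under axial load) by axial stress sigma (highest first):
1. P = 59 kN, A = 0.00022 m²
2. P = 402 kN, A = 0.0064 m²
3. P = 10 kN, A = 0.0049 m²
Model: a uniform prismatic bar under axial load, so sigma = P / A (SI units).
  Case 1: sigma = 59000 / 0.00022 = 2.682 × 10⁸ Pa = 268.2 MPa
  Case 2: sigma = 402000 / 0.0064 = 6.281 × 10⁷ Pa = 62.81 MPa
  Case 3: sigma = 10000 / 0.0049 = 2.041 × 10⁶ Pa = 2.041 MPa
Ordering: 268.2 MPa (case 1) > 62.81 MPa (case 2) > 2.041 MPa (case 3)
Final answer: 1, 2, 3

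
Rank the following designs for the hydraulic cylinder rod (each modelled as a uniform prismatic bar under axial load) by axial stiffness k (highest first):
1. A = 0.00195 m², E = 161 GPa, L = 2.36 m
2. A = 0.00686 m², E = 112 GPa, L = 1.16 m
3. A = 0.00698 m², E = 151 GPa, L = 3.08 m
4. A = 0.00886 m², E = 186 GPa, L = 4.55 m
Model: a uniform prismatic bar under axial load, so k = (A·E) / L (SI units).
  Case 1: k = (0.00195 × (1.61 × 10¹¹)) / 2.36 = 1.33 × 10⁸ N/m = 133 MN/m
  Case 2: k = (0.00686 × (1.12 × 10¹¹)) / 1.16 = 6.623 × 10⁸ N/m = 662.3 MN/m
  Case 3: k = (0.00698 × (1.51 × 10¹¹)) / 3.08 = 3.422 × 10⁸ N/m = 342.2 MN/m
  Case 4: k = (0.00886 × (1.86 × 10¹¹)) / 4.55 = 3.622 × 10⁸ N/m = 362.2 MN/m
Ordering: 662.3 MN/m (case 2) > 362.2 MN/m (case 4) > 342.2 MN/m (case 3) > 133 MN/m (case 1)
Final answer: 2, 4, 3, 1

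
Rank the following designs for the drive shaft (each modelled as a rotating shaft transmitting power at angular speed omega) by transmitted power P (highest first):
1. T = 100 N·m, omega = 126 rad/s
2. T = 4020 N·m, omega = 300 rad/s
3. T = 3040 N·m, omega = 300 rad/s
Model: a rotating shaft transmitting power at angular speed omega, so P = T·omega (SI units).
  Case 1: P = 100 × 126 = 12600 W = 12.6 kW
  Case 2: P = 4020 × 300 = 1.206 × 10⁶ W = 1206 kW
  Case 3: P = 3040 × 300 = 912000 W = 912 kW
Ordering: 1206 kW (case 2) > 912 kW (case 3) > 12.6 kW (case 1)
Final answer: 2, 3, 1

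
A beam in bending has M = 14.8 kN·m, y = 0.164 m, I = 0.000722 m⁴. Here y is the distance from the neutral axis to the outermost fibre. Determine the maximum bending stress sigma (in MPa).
Model: a beam in bending, so sigma = (M·y) / I.
Convert to SI units:
  M = 14.8 kN·m = 14800 N·m
Substitute:
  sigma = (14800 × 0.164) / 0.000722
  sigma = 3.362 × 10⁶ Pa
Convert: sigma = 3.362 × 10⁶ Pa = 3.362 MPa
Final answer: sigma = 3.362 MPa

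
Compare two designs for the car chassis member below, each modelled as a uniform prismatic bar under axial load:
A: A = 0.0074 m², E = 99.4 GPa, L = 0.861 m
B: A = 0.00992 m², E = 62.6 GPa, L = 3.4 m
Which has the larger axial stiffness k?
Model: a uniform prismatic bar under axial load, so k = (A·E) / L (SI units).
  A: k = (0.0074 × (9.94 × 10¹⁰)) / 0.861 = 8.543 × 10⁸ N/m = 854.3 MN/m
  B: k = (0.00992 × (6.26 × 10¹⁰)) / 3.4 = 1.826 × 10⁸ N/m = 182.6 MN/m
854.3 MN/m > 182.6 MN/m, so A is larger.
Final answer: A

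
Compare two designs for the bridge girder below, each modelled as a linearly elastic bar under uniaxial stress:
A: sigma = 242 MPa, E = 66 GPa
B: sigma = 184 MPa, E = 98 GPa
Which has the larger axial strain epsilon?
Model: a linearly elastic bar under uniaxial stress, so epsilon = sigma / E (SI units).
  A: epsilon = (2.42 × 10⁸) / (6.6 × 10¹⁰) = 0.003667
  B: epsilon = (1.84 × 10⁸) / (9.8 × 10¹⁰) = 0.001878
0.003667 > 0.001878, so A is larger.
Final answer: A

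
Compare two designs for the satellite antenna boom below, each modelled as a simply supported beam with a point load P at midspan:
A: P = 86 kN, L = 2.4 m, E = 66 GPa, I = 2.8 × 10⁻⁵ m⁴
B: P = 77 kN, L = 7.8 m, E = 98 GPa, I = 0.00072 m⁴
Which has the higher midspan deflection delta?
Model: a simply supported beam with a point load P at midspan, so delta = (P·L^3) / (48·E·I) (SI units).
  A: delta = (86000 × 2.4^3) / (48 × (6.6 × 10¹⁰) × (2.8 × 10⁻⁵)) = 0.0134 m = 13.4 mm
  B: delta = (77000 × 7.8^3) / (48 × (9.8 × 10¹⁰) × 0.00072) = 0.01079 m = 10.79 mm
13.4 mm > 10.79 mm, so A is larger.
Final answer: A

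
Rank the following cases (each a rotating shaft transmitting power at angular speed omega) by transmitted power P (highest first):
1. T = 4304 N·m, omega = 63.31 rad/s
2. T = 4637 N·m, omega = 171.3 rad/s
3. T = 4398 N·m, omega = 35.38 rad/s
Model: a rotating shaft transmitting power at angular speed omega, so P = T·omega (SI units).
  Case 1: P = 4304 × 63.31 = 272500 W = 272.5 kW
  Case 2: P = 4637 × 171.3 = 794300 W = 794.3 kW
  Case 3: P = 4398 × 35.38 = 155600 W = 155.6 kW
Ordering: 794.3 kW (case 2) > 272.5 kW (case 1) > 155.6 kW (case 3)
Final answer: 2, 1, 3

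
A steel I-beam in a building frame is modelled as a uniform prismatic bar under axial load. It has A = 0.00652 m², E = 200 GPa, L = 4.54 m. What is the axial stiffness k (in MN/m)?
Model: a uniform prismatic bar under axial load, so k = (A·E) / L.
Convert to SI units:
  E = 200 GPa = 2 × 10¹¹ Pa
Substitute:
  k = (0.00652 × (2 × 10¹¹)) / 4.54
  k = 2.872 × 10⁸ N/m
Convert: k = 2.872 × 10⁸ N/m = 287.2 MN/m
Final answer: k = 287.2 MN/m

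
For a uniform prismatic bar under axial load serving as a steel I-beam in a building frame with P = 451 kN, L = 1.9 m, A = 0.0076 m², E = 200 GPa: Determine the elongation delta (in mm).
Model: a uniform prismatic bar under axial load, so delta = (P·L) / (A·E).
Convert to SI units:
  P = 451 kN = 451000 N
  E = 200 GPa = 2 × 10¹¹ Pa
Substitute:
  delta = (451000 × 1.9) / (0.0076 × (2 × 10¹¹))
  delta = 0.0005637 m
Convert: delta = 0.0005637 m = 0.5637 mm
Final answer: delta = 0.5637 mm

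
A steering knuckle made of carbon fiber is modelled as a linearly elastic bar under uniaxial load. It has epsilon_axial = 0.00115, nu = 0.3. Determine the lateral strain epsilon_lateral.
Model: a linearly elastic bar under uniaxial load, so epsilon_lateral = -nu·epsilon_axial.
Substitute:
  epsilon_lateral = -(0.3 × 0.00115)
  epsilon_lateral = -0.000345
Final answer: epsilon_lateral = -0.000345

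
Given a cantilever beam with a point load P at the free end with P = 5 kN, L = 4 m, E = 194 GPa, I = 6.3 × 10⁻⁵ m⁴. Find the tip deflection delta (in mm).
Model: a cantilever beam with a point load P at the free end, so delta = (P·L^3) / (3·E·I).
Convert to SI units:
  P = 5 kN = 5000 N
  E = 194 GPa = 1.94 × 10¹¹ Pa
Substitute:
  delta = (5000 × 4^3) / (3 × (1.94 × 10¹¹) × (6.3 × 10⁻⁵))
  delta = 0.008727 m
Convert: delta = 0.008727 m = 8.727 mm
Final answer: delta = 8.727 mm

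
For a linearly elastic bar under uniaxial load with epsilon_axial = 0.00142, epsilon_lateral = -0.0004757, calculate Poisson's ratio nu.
Model: a linearly elastic bar under uniaxial load, so epsilon_lateral = -nu·epsilon_axial.
Solve for nu: nu = -epsilon_lateral / epsilon_axial.
Substitute:
  nu = -(-0.0004757) / 0.00142
  nu = 0.335
Final answer: nu = 0.335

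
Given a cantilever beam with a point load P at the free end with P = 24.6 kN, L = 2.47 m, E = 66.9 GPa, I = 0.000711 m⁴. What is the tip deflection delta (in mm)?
Model: a cantilever beam with a point load P at the free end, so delta = (P·L^3) / (3·E·I).
Convert to SI units:
  P = 24.6 kN = 24600 N
  E = 66.9 GPa = 6.69 × 10¹⁰ Pa
Substitute:
  delta = (24600 × 2.47^3) / (3 × (6.69 × 10¹⁰) × 0.000711)
  delta = 0.002598 m
Convert: delta = 0.002598 m = 2.598 mm
Final answer: delta = 2.598 mm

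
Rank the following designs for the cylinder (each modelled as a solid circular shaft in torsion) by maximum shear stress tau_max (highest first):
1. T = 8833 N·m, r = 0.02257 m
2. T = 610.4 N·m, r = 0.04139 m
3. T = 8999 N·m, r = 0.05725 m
Model: a solid circular shaft in torsion, so tau_max = (2·T) / (π·r^3) (SI units).
  Case 1: tau_max = (2 × 8833) / (π × 0.02257^3) = 4.891 × 10⁸ Pa = 489.1 MPa
  Case 2: tau_max = (2 × 610.4) / (π × 0.04139^3) = 5.48 × 10⁶ Pa = 5.48 MPa
  Case 3: tau_max = (2 × 8999) / (π × 0.05725^3) = 3.053 × 10⁷ Pa = 30.53 MPa
Ordering: 489.1 MPa (case 1) > 30.53 MPa (case 3) > 5.48 MPa (case 2)
Final answer: 1, 3, 2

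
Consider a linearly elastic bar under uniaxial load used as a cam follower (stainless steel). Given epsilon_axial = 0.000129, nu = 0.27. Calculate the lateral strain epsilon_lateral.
Model: a linearly elastic bar under uniaxial load, so epsilon_lateral = -nu·epsilon_axial.
Substitute:
  epsilon_lateral = -(0.27 × 0.000129)
  epsilon_lateral = -3.483 × 10⁻⁵
Final answer: epsilon_lateral = -3.483 × 10⁻⁵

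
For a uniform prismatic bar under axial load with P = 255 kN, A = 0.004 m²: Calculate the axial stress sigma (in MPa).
Model: a uniform prismatic bar under axial load, so sigma = P / A.
Convert to SI units:
  P = 255 kN = 255000 N
Substitute:
  sigma = 255000 / 0.004
  sigma = 6.375 × 10⁷ Pa
Convert: sigma = 6.375 × 10⁷ Pa = 63.75 MPa
Final answer: sigma = 63.75 MPa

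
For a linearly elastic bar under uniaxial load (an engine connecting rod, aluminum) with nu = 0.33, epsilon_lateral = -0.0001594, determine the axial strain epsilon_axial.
Model: a linearly elastic bar under uniaxial load, so epsilon_lateral = -nu·epsilon_axial.
Solve for epsilon_axial: epsilon_axial = -epsilon_lateral / nu.
Substitute:
  epsilon_axial = -(-0.0001594) / 0.33
  epsilon_axial = 0.000483
Final answer: epsilon_axial = 0.000483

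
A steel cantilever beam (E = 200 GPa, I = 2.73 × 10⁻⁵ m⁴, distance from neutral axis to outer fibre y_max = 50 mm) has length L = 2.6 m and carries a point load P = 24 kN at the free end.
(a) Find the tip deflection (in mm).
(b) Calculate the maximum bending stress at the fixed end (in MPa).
(a) Tip deflection of a cantilever with an end point load: δ = P·L^3 / (3·E·I). Convert P = 24 kN = 24000 N, E = 200 GPa = 2 × 10¹¹ Pa.
  δ = (24000 × 2.6^3) / (3 × (2 × 10¹¹) × (2.73 × 10⁻⁵)) = 0.02575 m = 25.75 mm
(b) Maximum bending moment at the fixed end: M = P·L = 24000 × 2.6 = 62400 N·m. Convert y_max = 50 mm = 0.05 m.
  σ = M·y_max / I = (62400 × 0.05) / (2.73 × 10⁻⁵) = 1.143 × 10⁸ Pa = 114.3 MPa
Final answer: (a) δ = 25.75 mm, (b) σ = 114.3 MPa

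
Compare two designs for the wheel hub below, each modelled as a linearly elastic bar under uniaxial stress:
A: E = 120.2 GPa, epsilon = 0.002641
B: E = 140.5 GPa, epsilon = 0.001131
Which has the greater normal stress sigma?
Model: a linearly elastic bar under uniaxial stress, so sigma = E·epsilon (SI units).
  A: sigma = (1.202 × 10¹¹) × 0.002641 = 3.174 × 10⁸ Pa = 317.4 MPa
  B: sigma = (1.405 × 10¹¹) × 0.001131 = 1.589 × 10⁸ Pa = 158.9 MPa
317.4 MPa > 158.9 MPa, so A is larger.
Final answer: A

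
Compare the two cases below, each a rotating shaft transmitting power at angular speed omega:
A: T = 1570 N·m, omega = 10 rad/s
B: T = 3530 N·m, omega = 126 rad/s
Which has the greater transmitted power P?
Model: a rotating shaft transmitting power at angular speed omega, so P = T·omega (SI units).
  A: P = 1570 × 10 = 15700 W = 15.7 kW
  B: P = 3530 × 126 = 444800 W = 444.8 kW
444.8 kW > 15.7 kW, so B is larger.
Final answer: B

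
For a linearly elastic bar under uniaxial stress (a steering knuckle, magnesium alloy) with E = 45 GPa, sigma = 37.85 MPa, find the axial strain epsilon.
Model: a linearly elastic bar under uniaxial stress, so sigma = E·epsilon.
Solve for epsilon: epsilon = sigma / E.
Convert to SI units:
  E = 45 GPa = 4.5 × 10¹⁰ Pa
  sigma = 37.85 MPa = 3.785 × 10⁷ Pa
Substitute:
  epsilon = (3.785 × 10⁷) / (4.5 × 10¹⁰)
  epsilon = 0.0008411
Final answer: epsilon = 0.0008411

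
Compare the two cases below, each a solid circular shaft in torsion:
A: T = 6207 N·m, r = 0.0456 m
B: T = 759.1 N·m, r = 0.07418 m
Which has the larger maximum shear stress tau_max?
Model: a solid circular shaft in torsion, so tau_max = (2·T) / (π·r^3) (SI units).
  A: tau_max = (2 × 6207) / (π × 0.0456^3) = 4.167 × 10⁷ Pa = 41.67 MPa
  B: tau_max = (2 × 759.1) / (π × 0.07418^3) = 1.184 × 10⁶ Pa = 1.184 MPa
41.67 MPa > 1.184 MPa, so A is larger.
Final answer: A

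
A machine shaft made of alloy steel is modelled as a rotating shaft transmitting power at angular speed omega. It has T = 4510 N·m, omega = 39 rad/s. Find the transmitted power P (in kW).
Model: a rotating shaft transmitting power at angular speed omega, so P = T·omega.
Substitute:
  P = 4510 × 39
  P = 175900 W
Convert: P = 175900 W = 175.9 kW
Final answer: P = 175.9 kW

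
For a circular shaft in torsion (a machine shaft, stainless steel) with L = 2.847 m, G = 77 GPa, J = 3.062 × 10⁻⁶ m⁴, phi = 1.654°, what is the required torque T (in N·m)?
Model: a circular shaft in torsion, so phi = (T·L) / (G·J).
Solve for T: T = (phi·G·J) / L.
Convert to SI units:
  G = 77 GPa = 7.7 × 10¹⁰ Pa
  phi = 1.654° = 0.02887 rad
Substitute:
  T = (0.02887 × (7.7 × 10¹⁰) × (3.062 × 10⁻⁶)) / 2.847
  T = 2391 N·m
Final answer: T = 2391 N·m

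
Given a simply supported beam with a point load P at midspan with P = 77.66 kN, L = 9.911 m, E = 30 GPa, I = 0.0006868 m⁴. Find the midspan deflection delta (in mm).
Model: a simply supported beam with a point load P at midspan, so delta = (P·L^3) / (48·E·I).
Convert to SI units:
  P = 77.66 kN = 77660 N
  E = 30 GPa = 3 × 10¹⁰ Pa
Substitute:
  delta = (77660 × 9.911^3) / (48 × (3 × 10¹⁰) × 0.0006868)
  delta = 0.07645 m
Convert: delta = 0.07645 m = 76.45 mm
Final answer: delta = 76.45 mm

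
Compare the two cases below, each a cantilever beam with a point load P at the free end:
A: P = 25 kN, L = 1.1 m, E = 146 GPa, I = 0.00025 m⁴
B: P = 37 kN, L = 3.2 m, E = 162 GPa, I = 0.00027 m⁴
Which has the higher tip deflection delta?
Model: a cantilever beam with a point load P at the free end, so delta = (P·L^3) / (3·E·I) (SI units).
  A: delta = (25000 × 1.1^3) / (3 × (1.46 × 10¹¹) × 0.00025) = 0.0003039 m = 0.3039 mm
  B: delta = (37000 × 3.2^3) / (3 × (1.62 × 10¹¹) × 0.00027) = 0.00924 m = 9.24 mm
9.24 mm > 0.3039 mm, so B is larger.
Final answer: B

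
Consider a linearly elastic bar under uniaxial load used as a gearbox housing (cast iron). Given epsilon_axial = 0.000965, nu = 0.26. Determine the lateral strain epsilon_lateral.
Model: a linearly elastic bar under uniaxial load, so epsilon_lateral = -nu·epsilon_axial.
Substitute:
  epsilon_lateral = -(0.26 × 0.000965)
  epsilon_lateral = -0.0002509
Final answer: epsilon_lateral = -0.0002509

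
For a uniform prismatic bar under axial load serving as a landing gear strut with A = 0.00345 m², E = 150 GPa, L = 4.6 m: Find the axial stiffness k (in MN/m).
Model: a uniform prismatic bar under axial load, so k = (A·E) / L.
Convert to SI units:
  E = 150 GPa = 1.5 × 10¹¹ Pa
Substitute:
  k = (0.00345 × (1.5 × 10¹¹)) / 4.6
  k = 1.125 × 10⁸ N/m
Convert: k = 1.125 × 10⁸ N/m = 112.5 MN/m
Final answer: k = 112.5 MN/m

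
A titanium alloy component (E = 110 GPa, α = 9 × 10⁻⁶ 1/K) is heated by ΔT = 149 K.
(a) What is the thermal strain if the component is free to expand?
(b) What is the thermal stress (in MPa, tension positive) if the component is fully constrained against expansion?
(a) Free thermal strain ε_th = α·ΔT = (9 × 10⁻⁶) × 149 = 0.001341
(b) Fully constrained, the expansion is suppressed, so σ = -E·α·ΔT. Convert E = 110 GPa = 1.1 × 10¹¹ Pa.
  σ = -(1.1 × 10¹¹) × (9 × 10⁻⁶) × 149 = -1.475 × 10⁸ Pa = -147.5 MPa (compressive)
Final answer: (a) ε_th = 0.001341, (b) σ = -147.5 MPa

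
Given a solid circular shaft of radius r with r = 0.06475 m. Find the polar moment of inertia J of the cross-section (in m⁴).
Model: a solid circular shaft of radius r, so J = (π·r^4) / 2.
Substitute:
  J = (π × 0.06475^4) / 2
  J = 2.761 × 10⁻⁵ m⁴
Final answer: J = 2.761 × 10⁻⁵ m⁴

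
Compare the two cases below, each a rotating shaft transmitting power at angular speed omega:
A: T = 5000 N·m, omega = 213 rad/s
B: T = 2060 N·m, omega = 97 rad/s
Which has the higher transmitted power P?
Model: a rotating shaft transmitting power at angular speed omega, so P = T·omega (SI units).
  A: P = 5000 × 213 = 1.065 × 10⁶ W = 1065 kW
  B: P = 2060 × 97 = 199800 W = 199.8 kW
1065 kW > 199.8 kW, so A is larger.
Final answer: A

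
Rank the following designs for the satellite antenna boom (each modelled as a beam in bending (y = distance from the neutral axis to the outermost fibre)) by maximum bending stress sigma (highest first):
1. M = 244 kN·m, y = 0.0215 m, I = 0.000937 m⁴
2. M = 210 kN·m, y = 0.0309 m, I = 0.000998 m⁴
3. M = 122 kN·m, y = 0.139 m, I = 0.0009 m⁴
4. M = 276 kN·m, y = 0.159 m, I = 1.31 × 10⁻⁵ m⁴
Model: a beam in bending (y = distance from the neutral axis to the outermost fibre), so sigma = (M·y) / I (SI units).
  Case 1: sigma = (244000 × 0.0215) / 0.000937 = 5.599 × 10⁶ Pa = 5.599 MPa
  Case 2: sigma = (210000 × 0.0309) / 0.000998 = 6.502 × 10⁶ Pa = 6.502 MPa
  Case 3: sigma = (122000 × 0.139) / 0.0009 = 1.884 × 10⁷ Pa = 18.84 MPa
  Case 4: sigma = (276000 × 0.159) / (1.31 × 10⁻⁵) = 3.35 × 10⁹ Pa = 3350 MPa
Ordering: 3350 MPa (case 4) > 18.84 MPa (case 3) > 6.502 MPa (case 2) > 5.599 MPa (case 1)
Final answer: 4, 3, 2, 1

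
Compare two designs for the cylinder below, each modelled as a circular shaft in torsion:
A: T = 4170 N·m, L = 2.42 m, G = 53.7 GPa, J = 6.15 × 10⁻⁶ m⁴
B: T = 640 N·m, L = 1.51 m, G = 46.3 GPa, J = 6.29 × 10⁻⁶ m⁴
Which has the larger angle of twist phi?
Model: a circular shaft in torsion, so phi = (T·L) / (G·J) (SI units).
  A: phi = (4170 × 2.42) / ((5.37 × 10¹⁰) × (6.15 × 10⁻⁶)) = 0.03056 rad = 1.751°
  B: phi = (640 × 1.51) / ((4.63 × 10¹⁰) × (6.29 × 10⁻⁶)) = 0.003318 rad = 0.1901°
1.751° > 0.1901°, so A is larger.
Final answer: A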